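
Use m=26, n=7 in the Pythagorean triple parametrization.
(627, 364, 725)

Euclid's formula: a = m² - n², b = 2mn, c = m² + n²
m = 26, n = 7
a = 26² - 7² = 676 - 49 = 627
b = 2 × 26 × 7 = 364
c = 26² + 7² = 676 + 49 = 725
Verification: 627² + 364² = 393129 + 132496 = 525625 = 725² ✓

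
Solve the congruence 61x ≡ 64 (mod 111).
x ≡ 52 (mod 111)

gcd(61, 111) = 1, which divides 64, so solutions exist.
Find 61^(-1) mod 111 by the extended Euclidean algorithm:
111 = 1 × 61 + 50  ⟹  50 = (1)·111 + (-1)·61
61 = 1 × 50 + 11  ⟹  11 = (-1)·111 + (2)·61
50 = 4 × 11 + 6  ⟹  6 = (5)·111 + (-9)·61
11 = 1 × 6 + 5  ⟹  5 = (-6)·111 + (11)·61
6 = 1 × 5 + 1  ⟹  1 = (11)·111 + (-20)·61
So (-20)·61 ≡ 1 (mod 111), i.e. 61^(-1) ≡ -20 ≡ 91 (mod 111).
x ≡ 91 × 64 = 5824 ≡ 52 (mod 111).
Check: 61 × 52 = 3172 ≡ 64 (mod 111).
Unique solution: x ≡ 52 (mod 111)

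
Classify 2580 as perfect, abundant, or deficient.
abundant

Proper divisors of 2580: sum = 1 + 2 + 3 + 4 + 5 + 6 + 10 + 12 + ... + 516 + 645 + 860 + 1290 (23 divisors) = 4812
Since 4812 > 2580, 2580 is abundant.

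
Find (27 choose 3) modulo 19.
18

Using Lucas' theorem:
Write n=27 and k=3 in base 19:
n in base 19: [1, 8]
k in base 19: [0, 3]
C(27,3) mod 19 = ∏ C(n_i, k_i) mod 19
Digit binomials (mod 19): C(1,0) = 1; C(8,3) = 56 ≡ 18
Product: 1 × 18 = 18 ≡ 18 (mod 19)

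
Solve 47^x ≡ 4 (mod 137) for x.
44

Baby-step giant-step with step n = ⌈√137⌉ = 12.
Baby steps 47^j mod 137 (j:value) for j=0..11: 0:1, 1:47, 2:17, 3:114, 4:15, 5:20, 6:118, 7:66, 8:88, 9:26, 10:126, 11:31.
Giant-step multiplier: 47^(-12) ≡ 47^(136-12) = 47^124 ≡ 63 (mod 137).
Giant steps γ_i = 4·63^i mod 137: γ_0=4, γ_1=115, γ_2=121, γ_3=88 (in table at j=8).
x = i·n + j = 3·12 + 8 = 44.
Check: 47^44 ≡ 4 (mod 137).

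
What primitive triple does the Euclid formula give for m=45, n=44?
(89, 3960, 3961)

Euclid's formula: a = m² - n², b = 2mn, c = m² + n²
m = 45, n = 44
a = 45² - 44² = 2025 - 1936 = 89
b = 2 × 45 × 44 = 3960
c = 45² + 44² = 2025 + 1936 = 3961
Verification: 89² + 3960² = 7921 + 15681600 = 15689521 = 3961² ✓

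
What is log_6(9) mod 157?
56

Baby-step giant-step with step n = ⌈√157⌉ = 13.
Baby steps 6^j mod 157 (j:value) for j=0..12: 0:1, 1:6, 2:36, 3:59, 4:40, 5:83, 6:27, 7:5, 8:30, 9:23, 10:138, 11:43, 12:101.
Giant-step multiplier: 6^(-13) ≡ 6^(156-13) = 6^143 ≡ 107 (mod 157).
Giant steps γ_i = 9·107^i mod 157: γ_0=9, γ_1=21, γ_2=49, γ_3=62, γ_4=40 (in table at j=4).
x = i·n + j = 4·13 + 4 = 56.
Check: 6^56 ≡ 9 (mod 157).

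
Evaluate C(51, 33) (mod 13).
10

Using Lucas' theorem:
Write n=51 and k=33 in base 13:
n in base 13: [3, 12]
k in base 13: [2, 7]
C(51,33) mod 13 = ∏ C(n_i, k_i) mod 13
Digit binomials (mod 13): C(3,2) = 3; C(12,7) = 792 ≡ 12
Product: 3 × 12 = 36 ≡ 10 (mod 13)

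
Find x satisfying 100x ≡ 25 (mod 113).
x ≡ 85 (mod 113)

gcd(100, 113) = 1, which divides 25, so solutions exist.
Find 100^(-1) mod 113 by the extended Euclidean algorithm:
113 = 1 × 100 + 13  ⟹  13 = (1)·113 + (-1)·100
100 = 7 × 13 + 9  ⟹  9 = (-7)·113 + (8)·100
13 = 1 × 9 + 4  ⟹  4 = (8)·113 + (-9)·100
9 = 2 × 4 + 1  ⟹  1 = (-23)·113 + (26)·100
So (26)·100 ≡ 1 (mod 113), i.e. 100^(-1) ≡ 26 (mod 113).
x ≡ 26 × 25 = 650 ≡ 85 (mod 113).
Check: 100 × 85 = 8500 ≡ 25 (mod 113).
Unique solution: x ≡ 85 (mod 113)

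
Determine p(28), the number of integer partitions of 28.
3718

p(n) counts ways to write n as a sum of positive integers (order ignored).
Euler's pentagonal recurrence: p(k) = p(k-1) + p(k-2) - p(k-5) - p(k-7) + p(k-12) + p(k-15) - ... (offsets j(3j∓1)/2, signs ++--, p(0)=1, p(<0)=0).
DP table for k = 0..27: p(0)=1, p(1)=1, p(2)=2, p(3)=3, p(4)=5, p(5)=7, p(6)=11, p(7)=15, p(8)=22, p(9)=30, p(10)=42, p(11)=56, p(12)=77, p(13)=101, p(14)=135, p(15)=176, p(16)=231, p(17)=297, p(18)=385, p(19)=490, p(20)=627, p(21)=792, p(22)=1002, p(23)=1255, p(24)=1575, p(25)=1958, p(26)=2436, p(27)=3010.
Final step: p(28) = p(27) + p(26) - p(23) - p(21) + p(16) + p(13) - p(6) - p(2)
= 3010 + 2436 - 1255 - 792 + 231 + 101 - 11 - 2
= 3718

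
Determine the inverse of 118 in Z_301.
125

gcd(118, 301) = 1, so the inverse exists.
Extended Euclidean algorithm on (301, 118):
301 = 2 × 118 + 65  ⟹  65 = (1)·301 + (-2)·118
118 = 1 × 65 + 53  ⟹  53 = (-1)·301 + (3)·118
65 = 1 × 53 + 12  ⟹  12 = (2)·301 + (-5)·118
53 = 4 × 12 + 5  ⟹  5 = (-9)·301 + (23)·118
12 = 2 × 5 + 2  ⟹  2 = (20)·301 + (-51)·118
5 = 2 × 2 + 1  ⟹  1 = (-49)·301 + (125)·118
So (125)·118 ≡ 1 (mod 301), i.e. 118^(-1) ≡ 125 (mod 301).
Check: 118 × 125 = 14750 ≡ 1 (mod 301)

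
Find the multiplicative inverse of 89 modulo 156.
149

gcd(89, 156) = 1, so the inverse exists.
Extended Euclidean algorithm on (156, 89):
156 = 1 × 89 + 67  ⟹  67 = (1)·156 + (-1)·89
89 = 1 × 67 + 22  ⟹  22 = (-1)·156 + (2)·89
67 = 3 × 22 + 1  ⟹  1 = (4)·156 + (-7)·89
So (-7)·89 ≡ 1 (mod 156), i.e. 89^(-1) ≡ -7 ≡ 149 (mod 156).
Check: 89 × 149 = 13261 ≡ 1 (mod 156)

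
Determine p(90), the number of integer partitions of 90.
56634173

p(n) counts ways to write n as a sum of positive integers (order ignored).
Euler's pentagonal recurrence: p(k) = p(k-1) + p(k-2) - p(k-5) - p(k-7) + p(k-12) + p(k-15) - ... (offsets j(3j∓1)/2, signs ++--, p(0)=1, p(<0)=0).
DP table for k = 0..89: p(0)=1, p(1)=1, p(2)=2, p(3)=3, p(4)=5, p(5)=7, p(6)=11, p(7)=15, p(8)=22, p(9)=30, p(10)=42, p(11)=56, p(12)=77, p(13)=101, p(14)=135, p(15)=176, p(16)=231, p(17)=297, p(18)=385, p(19)=490, p(20)=627, p(21)=792, p(22)=1002, p(23)=1255, p(24)=1575, p(25)=1958, p(26)=2436, p(27)=3010, p(28)=3718, p(29)=4565, p(30)=5604, p(31)=6842, p(32)=8349, p(33)=10143, p(34)=12310, p(35)=14883, p(36)=17977, p(37)=21637, p(38)=26015, p(39)=31185, p(40)=37338, p(41)=44583, p(42)=53174, p(43)=63261, p(44)=75175, p(45)=89134, p(46)=105558, p(47)=124754, p(48)=147273, p(49)=173525, p(50)=204226, p(51)=239943, p(52)=281589, p(53)=329931, p(54)=386155, p(55)=451276, p(56)=526823, p(57)=614154, p(58)=715220, p(59)=831820, p(60)=966467, p(61)=1121505, p(62)=1300156, p(63)=1505499, p(64)=1741630, p(65)=2012558, p(66)=2323520, p(67)=2679689, p(68)=3087735, p(69)=3554345, p(70)=4087968, p(71)=4697205, p(72)=5392783, p(73)=6185689, p(74)=7089500, p(75)=8118264, p(76)=9289091, p(77)=10619863, p(78)=12132164, p(79)=13848650, p(80)=15796476, p(81)=18004327, p(82)=20506255, p(83)=23338469, p(84)=26543660, p(85)=30167357, p(86)=34262962, p(87)=38887673, p(88)=44108109, p(89)=49995925.
Final step: p(90) = p(89) + p(88) - p(85) - p(83) + p(78) + p(75) - p(68) - p(64) + p(55) + p(50) - p(39) - p(33) + p(20) + p(13)
= 49995925 + 44108109 - 30167357 - 23338469 + 12132164 + 8118264 - 3087735 - 1741630 + 451276 + 204226 - 31185 - 10143 + 627 + 101
= 56634173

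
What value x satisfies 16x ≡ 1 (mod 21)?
4

gcd(16, 21) = 1, so the inverse exists.
Extended Euclidean algorithm on (21, 16):
21 = 1 × 16 + 5  ⟹  5 = (1)·21 + (-1)·16
16 = 3 × 5 + 1  ⟹  1 = (-3)·21 + (4)·16
So (4)·16 ≡ 1 (mod 21), i.e. 16^(-1) ≡ 4 (mod 21).
Check: 16 × 4 = 64 ≡ 1 (mod 21)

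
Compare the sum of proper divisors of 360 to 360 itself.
abundant

Proper divisors of 360: sum = 1 + 2 + 3 + 4 + 5 + 6 + 8 + 9 + ... + 72 + 90 + 120 + 180 (23 divisors) = 810
Since 810 > 360, 360 is abundant.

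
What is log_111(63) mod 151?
7

Baby-step giant-step with step n = ⌈√151⌉ = 13.
Baby steps 111^j mod 151 (j:value) for j=0..12: 0:1, 1:111, 2:90, 3:24, 4:97, 5:46, 6:123, 7:63, 8:47, 9:83, 10:2, 11:71, 12:29.
h = 63 is already in the table at j=7, so x = 7.
Check: 111^7 ≡ 63 (mod 151).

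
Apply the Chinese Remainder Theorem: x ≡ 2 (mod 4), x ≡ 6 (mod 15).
6

Using Chinese Remainder Theorem:
M = 4 × 15 = 60
M1 = 15, M2 = 4
y1 = 15^(-1) mod 4 = 3
y2 = 4^(-1) mod 15 = 4
x = (2×15×3 + 6×4×4) mod 60 = 6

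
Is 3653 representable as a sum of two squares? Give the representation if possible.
17² + 58² (a=17, b=58)

Factorization: 3653 = 13 × 281
By Fermat: n is sum of two squares iff every prime p ≡ 3 (mod 4) appears to even power.
All primes ≡ 3 (mod 4) appear to even power.
Search a = 0, 1, 2, … for 3653 - a² a perfect square: first hit at a = 17: 3653 - 289 = 3364 = 58².
3653 = 17² + 58² = 289 + 3364 ✓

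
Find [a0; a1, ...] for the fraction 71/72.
[0; 1, 71]

Euclidean algorithm steps:
71 = 0 × 72 + 71
72 = 1 × 71 + 1
71 = 71 × 1 + 0
Continued fraction: [0; 1, 71]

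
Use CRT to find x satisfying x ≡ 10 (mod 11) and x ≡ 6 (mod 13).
32

Using Chinese Remainder Theorem:
M = 11 × 13 = 143
M1 = 13, M2 = 11
y1 = 13^(-1) mod 11 = 6
y2 = 11^(-1) mod 13 = 6
x = (10×13×6 + 6×11×6) mod 143 = 32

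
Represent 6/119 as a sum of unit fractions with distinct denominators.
1/20 + 1/2380

Greedy algorithm:
6/119: ceiling(119/6) = 20, use 1/20
1/2380: ceiling(2380/1) = 2380, use 1/2380
Result: 6/119 = 1/20 + 1/2380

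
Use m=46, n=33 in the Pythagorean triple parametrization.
(1027, 3036, 3205)

Euclid's formula: a = m² - n², b = 2mn, c = m² + n²
m = 46, n = 33
a = 46² - 33² = 2116 - 1089 = 1027
b = 2 × 46 × 33 = 3036
c = 46² + 33² = 2116 + 1089 = 3205
Verification: 1027² + 3036² = 1054729 + 9217296 = 10272025 = 3205² ✓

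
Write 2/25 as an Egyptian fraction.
1/13 + 1/325

Greedy algorithm:
2/25: ceiling(25/2) = 13, use 1/13
1/325: ceiling(325/1) = 325, use 1/325
Result: 2/25 = 1/13 + 1/325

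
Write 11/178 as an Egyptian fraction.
1/17 + 1/337 + 1/145681 + 1/29711989585 + 1/1471337208468868797457 + 1/6494499543074890436870241790813851000203090

Greedy algorithm:
11/178: ceiling(178/11) = 17, use 1/17
9/3026: ceiling(3026/9) = 337, use 1/337
7/1019762: ceiling(1019762/7) = 145681, use 1/145681
5/148559947922: ceiling(148559947922/5) = 29711989585, use 1/29711989585
3/4414011625406606392370: ceiling(4414011625406606392370/3) = 1471337208468868797457, use 1/1471337208468868797457
1/6494499543074890436870241790813851000203090: ceiling(6494499543074890436870241790813851000203090/1) = 6494499543074890436870241790813851000203090, use 1/6494499543074890436870241790813851000203090
Result: 11/178 = 1/17 + 1/337 + 1/145681 + 1/29711989585 + 1/1471337208468868797457 + 1/6494499543074890436870241790813851000203090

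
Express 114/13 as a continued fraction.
[8; 1, 3, 3]

Euclidean algorithm steps:
114 = 8 × 13 + 10
13 = 1 × 10 + 3
10 = 3 × 3 + 1
3 = 3 × 1 + 0
Continued fraction: [8; 1, 3, 3]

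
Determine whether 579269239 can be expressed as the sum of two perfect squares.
Not possible

Factorization: 579269239 = 101 × 179^3
By Fermat: n is sum of two squares iff every prime p ≡ 3 (mod 4) appears to even power.
Prime(s) ≡ 3 (mod 4) with odd exponent: [(179, 3)]
Therefore 579269239 cannot be expressed as a² + b².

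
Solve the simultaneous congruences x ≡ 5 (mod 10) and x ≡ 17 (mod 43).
275

Using Chinese Remainder Theorem:
M = 10 × 43 = 430
M1 = 43, M2 = 10
y1 = 43^(-1) mod 10 = 7
y2 = 10^(-1) mod 43 = 13
x = (5×43×7 + 17×10×13) mod 430 = 275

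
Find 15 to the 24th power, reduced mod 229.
218

Repeated squaring. Binary of 24 = 11000.
15^1 ≡ 15 (mod 229); 15^2 ≡ 225 (mod 229); 15^4 ≡ 16 (mod 229); 15^8 ≡ 27 (mod 229); 15^16 ≡ 42 (mod 229)
15^24 = 15^8 × 15^16 ≡ 218 (mod 229)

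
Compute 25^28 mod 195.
40

Repeated squaring. Binary of 28 = 11100.
25^1 ≡ 25 (mod 195); 25^2 ≡ 40 (mod 195); 25^4 ≡ 40 (mod 195); 25^8 ≡ 40 (mod 195); 25^16 ≡ 40 (mod 195)
25^28 = 25^4 × 25^8 × 25^16 ≡ 40 (mod 195)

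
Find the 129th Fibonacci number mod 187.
100

Matrix identity: Q^n = [[F_(n+1), F_n], [F_n, F_(n-1)]] with Q = [[1,1],[1,0]].
n = 129 = 10000001₂. Square-and-multiply, entries mod 187:
Q^1 = [[1,1],[1,0]]
Q^2 = (Q^1)² = [[2,1],[1,1]]
Q^4 = (Q^2)² = [[5,3],[3,2]]
Q^8 = (Q^4)² = [[34,21],[21,13]]
Q^16 = (Q^8)² = [[101,52],[52,49]]
Q^32 = (Q^16)² = [[2,133],[133,56]]
Q^64 = (Q^32)² = [[115,47],[47,68]]
Q^129 = (Q^64)²·Q = [[99,100],[100,186]]
F_129 mod 187 = Q^129[0][1] = 100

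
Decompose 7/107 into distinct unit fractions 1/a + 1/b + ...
1/16 + 1/343 + 1/195739 + 1/114941072624

Greedy algorithm:
7/107: ceiling(107/7) = 16, use 1/16
5/1712: ceiling(1712/5) = 343, use 1/343
3/587216: ceiling(587216/3) = 195739, use 1/195739
1/114941072624: ceiling(114941072624/1) = 114941072624, use 1/114941072624
Result: 7/107 = 1/16 + 1/343 + 1/195739 + 1/114941072624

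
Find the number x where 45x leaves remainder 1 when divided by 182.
89

gcd(45, 182) = 1, so the inverse exists.
Extended Euclidean algorithm on (182, 45):
182 = 4 × 45 + 2  ⟹  2 = (1)·182 + (-4)·45
45 = 22 × 2 + 1  ⟹  1 = (-22)·182 + (89)·45
So (89)·45 ≡ 1 (mod 182), i.e. 45^(-1) ≡ 89 (mod 182).
Check: 45 × 89 = 4005 ≡ 1 (mod 182)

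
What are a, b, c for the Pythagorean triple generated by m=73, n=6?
(5293, 876, 5365)

Euclid's formula: a = m² - n², b = 2mn, c = m² + n²
m = 73, n = 6
a = 73² - 6² = 5329 - 36 = 5293
b = 2 × 73 × 6 = 876
c = 73² + 6² = 5329 + 36 = 5365
Verification: 5293² + 876² = 28015849 + 767376 = 28783225 = 5365² ✓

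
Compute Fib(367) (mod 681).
541

Matrix identity: Q^n = [[F_(n+1), F_n], [F_n, F_(n-1)]] with Q = [[1,1],[1,0]].
n = 367 = 101101111₂. Square-and-multiply, entries mod 681:
Q^1 = [[1,1],[1,0]]
Q^2 = (Q^1)² = [[2,1],[1,1]]
Q^5 = (Q^2)²·Q = [[8,5],[5,3]]
Q^11 = (Q^5)²·Q = [[144,89],[89,55]]
Q^22 = (Q^11)² = [[55,5],[5,50]]
Q^45 = (Q^22)²·Q = [[170,326],[326,525]]
Q^91 = (Q^45)²·Q = [[135,338],[338,478]]
Q^183 = (Q^91)²·Q = [[525,355],[355,170]]
Q^367 = (Q^183)²·Q = [[63,541],[541,203]]
F_367 mod 681 = Q^367[0][1] = 541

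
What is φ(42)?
12

42 = 2 × 3 × 7
φ(n) = n × ∏(1 - 1/p) for each prime p dividing n
φ(42) = 42 × (1 - 1/2) × (1 - 1/3) × (1 - 1/7) = 12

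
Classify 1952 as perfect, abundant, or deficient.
abundant

Proper divisors of 1952: sum = 1 + 2 + 4 + 8 + 16 + 32 + 61 + 122 + 244 + 488 + 976 = 1954
Since 1954 > 1952, 1952 is abundant.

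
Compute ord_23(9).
11

23 is prime, so ord(9) divides φ(23) = 22.
Divisors of 22: 1, 2, 11, 22.
Repeated squaring: 9^1 ≡ 9, 9^2 ≡ 12, 9^4 ≡ 6, 9^8 ≡ 13, 9^16 ≡ 8 (mod 23).
Test 9^d mod 23 for each divisor d in increasing order:
9^1 ≡ 9
9^2 ≡ 12
9^11 = 9^8·9^2·9^1 ≡ 1  ← first divisor giving 1
The order is 11.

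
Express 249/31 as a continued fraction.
[8; 31]

Euclidean algorithm steps:
249 = 8 × 31 + 1
31 = 31 × 1 + 0
Continued fraction: [8; 31]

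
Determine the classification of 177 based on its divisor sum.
deficient

Proper divisors of 177: sum = 1 + 3 + 59 = 63
Since 63 < 177, 177 is deficient.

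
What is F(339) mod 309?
209

Matrix identity: Q^n = [[F_(n+1), F_n], [F_n, F_(n-1)]] with Q = [[1,1],[1,0]].
n = 339 = 101010011₂. Square-and-multiply, entries mod 309:
Q^1 = [[1,1],[1,0]]
Q^2 = (Q^1)² = [[2,1],[1,1]]
Q^5 = (Q^2)²·Q = [[8,5],[5,3]]
Q^10 = (Q^5)² = [[89,55],[55,34]]
Q^21 = (Q^10)²·Q = [[98,131],[131,276]]
Q^42 = (Q^21)² = [[191,172],[172,19]]
Q^84 = (Q^42)² = [[248,276],[276,281]]
Q^169 = (Q^84)²·Q = [[22,175],[175,156]]
Q^339 = (Q^169)²·Q = [[150,209],[209,250]]
F_339 mod 309 = Q^339[0][1] = 209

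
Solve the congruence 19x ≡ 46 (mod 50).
x ≡ 34 (mod 50)

gcd(19, 50) = 1, which divides 46, so solutions exist.
Find 19^(-1) mod 50 by the extended Euclidean algorithm:
50 = 2 × 19 + 12  ⟹  12 = (1)·50 + (-2)·19
19 = 1 × 12 + 7  ⟹  7 = (-1)·50 + (3)·19
12 = 1 × 7 + 5  ⟹  5 = (2)·50 + (-5)·19
7 = 1 × 5 + 2  ⟹  2 = (-3)·50 + (8)·19
5 = 2 × 2 + 1  ⟹  1 = (8)·50 + (-21)·19
So (-21)·19 ≡ 1 (mod 50), i.e. 19^(-1) ≡ -21 ≡ 29 (mod 50).
x ≡ 29 × 46 = 1334 ≡ 34 (mod 50).
Check: 19 × 34 = 646 ≡ 46 (mod 50).
Unique solution: x ≡ 34 (mod 50)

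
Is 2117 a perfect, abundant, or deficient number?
deficient

Proper divisors of 2117: sum = 1 + 29 + 73 = 103
Since 103 < 2117, 2117 is deficient.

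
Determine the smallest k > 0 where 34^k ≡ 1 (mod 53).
52

53 is prime, so ord(34) divides φ(53) = 52.
Divisors of 52: 1, 2, 4, 13, 26, 52.
Repeated squaring: 34^1 ≡ 34, 34^2 ≡ 43, 34^4 ≡ 47, 34^8 ≡ 36, 34^16 ≡ 24, 34^32 ≡ 46 (mod 53).
Test 34^d mod 53 for each divisor d in increasing order:
34^1 ≡ 34
34^2 ≡ 43
34^4 ≡ 47
34^13 = 34^8·34^4·34^1 ≡ 23
34^26 = 34^16·34^8·34^2 ≡ 52
34^52 = 34^32·34^16·34^4 ≡ 1  ← first divisor giving 1
The order is 52.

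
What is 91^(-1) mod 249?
52

gcd(91, 249) = 1, so the inverse exists.
Extended Euclidean algorithm on (249, 91):
249 = 2 × 91 + 67  ⟹  67 = (1)·249 + (-2)·91
91 = 1 × 67 + 24  ⟹  24 = (-1)·249 + (3)·91
67 = 2 × 24 + 19  ⟹  19 = (3)·249 + (-8)·91
24 = 1 × 19 + 5  ⟹  5 = (-4)·249 + (11)·91
19 = 3 × 5 + 4  ⟹  4 = (15)·249 + (-41)·91
5 = 1 × 4 + 1  ⟹  1 = (-19)·249 + (52)·91
So (52)·91 ≡ 1 (mod 249), i.e. 91^(-1) ≡ 52 (mod 249).
Check: 91 × 52 = 4732 ≡ 1 (mod 249)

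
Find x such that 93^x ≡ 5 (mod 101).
8

Baby-step giant-step with step n = ⌈√101⌉ = 11.
Baby steps 93^j mod 101 (j:value) for j=0..10: 0:1, 1:93, 2:64, 3:94, 4:56, 5:57, 6:49, 7:12, 8:5, 9:61, 10:17.
h = 5 is already in the table at j=8, so x = 8.
Check: 93^8 ≡ 5 (mod 101).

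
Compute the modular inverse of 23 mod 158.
55

gcd(23, 158) = 1, so the inverse exists.
Extended Euclidean algorithm on (158, 23):
158 = 6 × 23 + 20  ⟹  20 = (1)·158 + (-6)·23
23 = 1 × 20 + 3  ⟹  3 = (-1)·158 + (7)·23
20 = 6 × 3 + 2  ⟹  2 = (7)·158 + (-48)·23
3 = 1 × 2 + 1  ⟹  1 = (-8)·158 + (55)·23
So (55)·23 ≡ 1 (mod 158), i.e. 23^(-1) ≡ 55 (mod 158).
Check: 23 × 55 = 1265 ≡ 1 (mod 158)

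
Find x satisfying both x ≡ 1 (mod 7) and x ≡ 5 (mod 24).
29

Using Chinese Remainder Theorem:
M = 7 × 24 = 168
M1 = 24, M2 = 7
y1 = 24^(-1) mod 7 = 5
y2 = 7^(-1) mod 24 = 7
x = (1×24×5 + 5×7×7) mod 168 = 29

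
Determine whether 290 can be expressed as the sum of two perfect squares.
1² + 17² (a=1, b=17)

Factorization: 290 = 2 × 5 × 29
By Fermat: n is sum of two squares iff every prime p ≡ 3 (mod 4) appears to even power.
All primes ≡ 3 (mod 4) appear to even power.
Search a = 0, 1, 2, … for 290 - a² a perfect square: first hit at a = 1: 290 - 1 = 289 = 17².
290 = 1² + 17² = 1 + 289 ✓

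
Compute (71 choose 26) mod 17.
0

Using Lucas' theorem:
Write n=71 and k=26 in base 17:
n in base 17: [4, 3]
k in base 17: [1, 9]
C(71,26) mod 17 = ∏ C(n_i, k_i) mod 17
Digit binomials (mod 17): C(4,1) = 4; C(3,9) = 0 (k_i > n_i)
Product: 4 × 0 = 0 ≡ 0 (mod 17)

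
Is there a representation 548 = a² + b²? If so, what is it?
8² + 22² (a=8, b=22)

Factorization: 548 = 2^2 × 137
By Fermat: n is sum of two squares iff every prime p ≡ 3 (mod 4) appears to even power.
All primes ≡ 3 (mod 4) appear to even power.
Search a = 0, 1, 2, … for 548 - a² a perfect square: first hit at a = 8: 548 - 64 = 484 = 22².
548 = 8² + 22² = 64 + 484 ✓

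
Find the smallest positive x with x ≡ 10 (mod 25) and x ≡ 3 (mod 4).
35

Using Chinese Remainder Theorem:
M = 25 × 4 = 100
M1 = 4, M2 = 25
y1 = 4^(-1) mod 25 = 19
y2 = 25^(-1) mod 4 = 1
x = (10×4×19 + 3×25×1) mod 100 = 35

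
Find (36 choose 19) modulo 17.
2

Using Lucas' theorem:
Write n=36 and k=19 in base 17:
n in base 17: [2, 2]
k in base 17: [1, 2]
C(36,19) mod 17 = ∏ C(n_i, k_i) mod 17
Digit binomials (mod 17): C(2,1) = 2; C(2,2) = 1
Product: 2 × 1 = 2 ≡ 2 (mod 17)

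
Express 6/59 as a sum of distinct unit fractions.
1/10 + 1/590

Greedy algorithm:
6/59: ceiling(59/6) = 10, use 1/10
1/590: ceiling(590/1) = 590, use 1/590
Result: 6/59 = 1/10 + 1/590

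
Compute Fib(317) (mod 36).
5

Matrix identity: Q^n = [[F_(n+1), F_n], [F_n, F_(n-1)]] with Q = [[1,1],[1,0]].
n = 317 = 100111101₂. Square-and-multiply, entries mod 36:
Q^1 = [[1,1],[1,0]]
Q^2 = (Q^1)² = [[2,1],[1,1]]
Q^4 = (Q^2)² = [[5,3],[3,2]]
Q^9 = (Q^4)²·Q = [[19,34],[34,21]]
Q^19 = (Q^9)²·Q = [[33,5],[5,28]]
Q^39 = (Q^19)²·Q = [[15,34],[34,17]]
Q^79 = (Q^39)²·Q = [[21,13],[13,8]]
Q^158 = (Q^79)² = [[34,17],[17,17]]
Q^317 = (Q^158)²·Q = [[8,5],[5,3]]
F_317 mod 36 = Q^317[0][1] = 5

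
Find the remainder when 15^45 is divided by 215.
150

Repeated squaring. Binary of 45 = 101101.
15^1 ≡ 15 (mod 215); 15^2 ≡ 10 (mod 215); 15^4 ≡ 100 (mod 215); 15^8 ≡ 110 (mod 215); 15^16 ≡ 60 (mod 215); 15^32 ≡ 160 (mod 215)
15^45 = 15^1 × 15^4 × 15^8 × 15^32 ≡ 150 (mod 215)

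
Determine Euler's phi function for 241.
240

241 = 241
φ(n) = n × ∏(1 - 1/p) for each prime p dividing n
φ(241) = 241 × (1 - 1/241) = 240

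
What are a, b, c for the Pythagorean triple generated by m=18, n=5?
(299, 180, 349)

Euclid's formula: a = m² - n², b = 2mn, c = m² + n²
m = 18, n = 5
a = 18² - 5² = 324 - 25 = 299
b = 2 × 18 × 5 = 180
c = 18² + 5² = 324 + 25 = 349
Verification: 299² + 180² = 89401 + 32400 = 121801 = 349² ✓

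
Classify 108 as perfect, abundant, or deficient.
abundant

Proper divisors of 108: sum = 1 + 2 + 3 + 4 + 6 + 9 + 12 + 18 + 27 + 36 + 54 = 172
Since 172 > 108, 108 is abundant.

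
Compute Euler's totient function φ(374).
160

374 = 2 × 11 × 17
φ(n) = n × ∏(1 - 1/p) for each prime p dividing n
φ(374) = 374 × (1 - 1/2) × (1 - 1/11) × (1 - 1/17) = 160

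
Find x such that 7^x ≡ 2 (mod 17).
10

Baby-step giant-step with step n = ⌈√17⌉ = 5.
Baby steps 7^j mod 17 (j:value) for j=0..4: 0:1, 1:7, 2:15, 3:3, 4:4.
Giant-step multiplier: 7^(-5) ≡ 7^(16-5) = 7^11 ≡ 14 (mod 17).
Giant steps γ_i = 2·14^i mod 17: γ_0=2, γ_1=11, γ_2=1 (in table at j=0).
x = i·n + j = 2·5 + 0 = 10.
Check: 7^10 ≡ 2 (mod 17).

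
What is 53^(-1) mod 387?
314

gcd(53, 387) = 1, so the inverse exists.
Extended Euclidean algorithm on (387, 53):
387 = 7 × 53 + 16  ⟹  16 = (1)·387 + (-7)·53
53 = 3 × 16 + 5  ⟹  5 = (-3)·387 + (22)·53
16 = 3 × 5 + 1  ⟹  1 = (10)·387 + (-73)·53
So (-73)·53 ≡ 1 (mod 387), i.e. 53^(-1) ≡ -73 ≡ 314 (mod 387).
Check: 53 × 314 = 16642 ≡ 1 (mod 387)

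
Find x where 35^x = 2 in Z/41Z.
26

Baby-step giant-step with step n = ⌈√41⌉ = 7.
Baby steps 35^j mod 41 (j:value) for j=0..6: 0:1, 1:35, 2:36, 3:30, 4:25, 5:14, 6:39.
Giant-step multiplier: 35^(-7) ≡ 35^(40-7) = 35^33 ≡ 24 (mod 41).
Giant steps γ_i = 2·24^i mod 41: γ_0=2, γ_1=7, γ_2=4, γ_3=14 (in table at j=5).
x = i·n + j = 3·7 + 5 = 26.
Check: 35^26 ≡ 2 (mod 41).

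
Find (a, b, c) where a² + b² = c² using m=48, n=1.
(2303, 96, 2305)

Euclid's formula: a = m² - n², b = 2mn, c = m² + n²
m = 48, n = 1
a = 48² - 1² = 2304 - 1 = 2303
b = 2 × 48 × 1 = 96
c = 48² + 1² = 2304 + 1 = 2305
Verification: 2303² + 96² = 5303809 + 9216 = 5313025 = 2305² ✓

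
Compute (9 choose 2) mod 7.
1

Using Lucas' theorem:
Write n=9 and k=2 in base 7:
n in base 7: [1, 2]
k in base 7: [0, 2]
C(9,2) mod 7 = ∏ C(n_i, k_i) mod 7
Digit binomials (mod 7): C(1,0) = 1; C(2,2) = 1
Product: 1 × 1 = 1 ≡ 1 (mod 7)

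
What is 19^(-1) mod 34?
9

gcd(19, 34) = 1, so the inverse exists.
Extended Euclidean algorithm on (34, 19):
34 = 1 × 19 + 15  ⟹  15 = (1)·34 + (-1)·19
19 = 1 × 15 + 4  ⟹  4 = (-1)·34 + (2)·19
15 = 3 × 4 + 3  ⟹  3 = (4)·34 + (-7)·19
4 = 1 × 3 + 1  ⟹  1 = (-5)·34 + (9)·19
So (9)·19 ≡ 1 (mod 34), i.e. 19^(-1) ≡ 9 (mod 34).
Check: 19 × 9 = 171 ≡ 1 (mod 34)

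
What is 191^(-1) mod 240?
191

gcd(191, 240) = 1, so the inverse exists.
Extended Euclidean algorithm on (240, 191):
240 = 1 × 191 + 49  ⟹  49 = (1)·240 + (-1)·191
191 = 3 × 49 + 44  ⟹  44 = (-3)·240 + (4)·191
49 = 1 × 44 + 5  ⟹  5 = (4)·240 + (-5)·191
44 = 8 × 5 + 4  ⟹  4 = (-35)·240 + (44)·191
5 = 1 × 4 + 1  ⟹  1 = (39)·240 + (-49)·191
So (-49)·191 ≡ 1 (mod 240), i.e. 191^(-1) ≡ -49 ≡ 191 (mod 240).
Check: 191 × 191 = 36481 ≡ 1 (mod 240)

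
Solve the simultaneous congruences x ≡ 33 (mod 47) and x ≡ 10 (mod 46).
1114

Using Chinese Remainder Theorem:
M = 47 × 46 = 2162
M1 = 46, M2 = 47
y1 = 46^(-1) mod 47 = 46
y2 = 47^(-1) mod 46 = 1
x = (33×46×46 + 10×47×1) mod 2162 = 1114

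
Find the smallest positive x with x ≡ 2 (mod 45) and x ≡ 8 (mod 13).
47

Using Chinese Remainder Theorem:
M = 45 × 13 = 585
M1 = 13, M2 = 45
y1 = 13^(-1) mod 45 = 7
y2 = 45^(-1) mod 13 = 11
x = (2×13×7 + 8×45×11) mod 585 = 47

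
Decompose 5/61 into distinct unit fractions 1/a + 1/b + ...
1/13 + 1/199 + 1/52603 + 1/4150560811 + 1/34454310087467394631

Greedy algorithm:
5/61: ceiling(61/5) = 13, use 1/13
4/793: ceiling(793/4) = 199, use 1/199
3/157807: ceiling(157807/3) = 52603, use 1/52603
2/8301121621: ceiling(8301121621/2) = 4150560811, use 1/4150560811
1/34454310087467394631: ceiling(34454310087467394631/1) = 34454310087467394631, use 1/34454310087467394631
Result: 5/61 = 1/13 + 1/199 + 1/52603 + 1/4150560811 + 1/34454310087467394631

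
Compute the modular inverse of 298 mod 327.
124

gcd(298, 327) = 1, so the inverse exists.
Extended Euclidean algorithm on (327, 298):
327 = 1 × 298 + 29  ⟹  29 = (1)·327 + (-1)·298
298 = 10 × 29 + 8  ⟹  8 = (-10)·327 + (11)·298
29 = 3 × 8 + 5  ⟹  5 = (31)·327 + (-34)·298
8 = 1 × 5 + 3  ⟹  3 = (-41)·327 + (45)·298
5 = 1 × 3 + 2  ⟹  2 = (72)·327 + (-79)·298
3 = 1 × 2 + 1  ⟹  1 = (-113)·327 + (124)·298
So (124)·298 ≡ 1 (mod 327), i.e. 298^(-1) ≡ 124 (mod 327).
Check: 298 × 124 = 36952 ≡ 1 (mod 327)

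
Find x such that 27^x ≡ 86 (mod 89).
15

Baby-step giant-step with step n = ⌈√89⌉ = 10.
Baby steps 27^j mod 89 (j:value) for j=0..9: 0:1, 1:27, 2:17, 3:14, 4:22, 5:60, 6:18, 7:41, 8:39, 9:74.
Giant-step multiplier: 27^(-10) ≡ 27^(88-10) = 27^78 ≡ 69 (mod 89).
Giant steps γ_i = 86·69^i mod 89: γ_0=86, γ_1=60 (in table at j=5).
x = i·n + j = 1·10 + 5 = 15.
Check: 27^15 ≡ 86 (mod 89).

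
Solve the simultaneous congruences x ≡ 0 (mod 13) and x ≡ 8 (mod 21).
260

Using Chinese Remainder Theorem:
M = 13 × 21 = 273
M1 = 21, M2 = 13
y1 = 21^(-1) mod 13 = 5
y2 = 13^(-1) mod 21 = 13
x = (0×21×5 + 8×13×13) mod 273 = 260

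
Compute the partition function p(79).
13848650

p(n) counts ways to write n as a sum of positive integers (order ignored).
Euler's pentagonal recurrence: p(k) = p(k-1) + p(k-2) - p(k-5) - p(k-7) + p(k-12) + p(k-15) - ... (offsets j(3j∓1)/2, signs ++--, p(0)=1, p(<0)=0).
DP table for k = 0..78: p(0)=1, p(1)=1, p(2)=2, p(3)=3, p(4)=5, p(5)=7, p(6)=11, p(7)=15, p(8)=22, p(9)=30, p(10)=42, p(11)=56, p(12)=77, p(13)=101, p(14)=135, p(15)=176, p(16)=231, p(17)=297, p(18)=385, p(19)=490, p(20)=627, p(21)=792, p(22)=1002, p(23)=1255, p(24)=1575, p(25)=1958, p(26)=2436, p(27)=3010, p(28)=3718, p(29)=4565, p(30)=5604, p(31)=6842, p(32)=8349, p(33)=10143, p(34)=12310, p(35)=14883, p(36)=17977, p(37)=21637, p(38)=26015, p(39)=31185, p(40)=37338, p(41)=44583, p(42)=53174, p(43)=63261, p(44)=75175, p(45)=89134, p(46)=105558, p(47)=124754, p(48)=147273, p(49)=173525, p(50)=204226, p(51)=239943, p(52)=281589, p(53)=329931, p(54)=386155, p(55)=451276, p(56)=526823, p(57)=614154, p(58)=715220, p(59)=831820, p(60)=966467, p(61)=1121505, p(62)=1300156, p(63)=1505499, p(64)=1741630, p(65)=2012558, p(66)=2323520, p(67)=2679689, p(68)=3087735, p(69)=3554345, p(70)=4087968, p(71)=4697205, p(72)=5392783, p(73)=6185689, p(74)=7089500, p(75)=8118264, p(76)=9289091, p(77)=10619863, p(78)=12132164.
Final step: p(79) = p(78) + p(77) - p(74) - p(72) + p(67) + p(64) - p(57) - p(53) + p(44) + p(39) - p(28) - p(22) + p(9) + p(2)
= 12132164 + 10619863 - 7089500 - 5392783 + 2679689 + 1741630 - 614154 - 329931 + 75175 + 31185 - 3718 - 1002 + 30 + 2
= 13848650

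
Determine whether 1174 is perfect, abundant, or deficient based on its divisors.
deficient

Proper divisors of 1174: sum = 1 + 2 + 587 = 590
Since 590 < 1174, 1174 is deficient.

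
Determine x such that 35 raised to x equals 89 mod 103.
81

Baby-step giant-step with step n = ⌈√103⌉ = 11.
Baby steps 35^j mod 103 (j:value) for j=0..10: 0:1, 1:35, 2:92, 3:27, 4:18, 5:12, 6:8, 7:74, 8:15, 9:10, 10:41.
Giant-step multiplier: 35^(-11) ≡ 35^(102-11) = 35^91 ≡ 44 (mod 103).
Giant steps γ_i = 89·44^i mod 103: γ_0=89, γ_1=2, γ_2=88, γ_3=61, γ_4=6, γ_5=58, γ_6=80, γ_7=18 (in table at j=4).
x = i·n + j = 7·11 + 4 = 81.
Check: 35^81 ≡ 89 (mod 103).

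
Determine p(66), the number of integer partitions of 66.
2323520

p(n) counts ways to write n as a sum of positive integers (order ignored).
Euler's pentagonal recurrence: p(k) = p(k-1) + p(k-2) - p(k-5) - p(k-7) + p(k-12) + p(k-15) - ... (offsets j(3j∓1)/2, signs ++--, p(0)=1, p(<0)=0).
DP table for k = 0..65: p(0)=1, p(1)=1, p(2)=2, p(3)=3, p(4)=5, p(5)=7, p(6)=11, p(7)=15, p(8)=22, p(9)=30, p(10)=42, p(11)=56, p(12)=77, p(13)=101, p(14)=135, p(15)=176, p(16)=231, p(17)=297, p(18)=385, p(19)=490, p(20)=627, p(21)=792, p(22)=1002, p(23)=1255, p(24)=1575, p(25)=1958, p(26)=2436, p(27)=3010, p(28)=3718, p(29)=4565, p(30)=5604, p(31)=6842, p(32)=8349, p(33)=10143, p(34)=12310, p(35)=14883, p(36)=17977, p(37)=21637, p(38)=26015, p(39)=31185, p(40)=37338, p(41)=44583, p(42)=53174, p(43)=63261, p(44)=75175, p(45)=89134, p(46)=105558, p(47)=124754, p(48)=147273, p(49)=173525, p(50)=204226, p(51)=239943, p(52)=281589, p(53)=329931, p(54)=386155, p(55)=451276, p(56)=526823, p(57)=614154, p(58)=715220, p(59)=831820, p(60)=966467, p(61)=1121505, p(62)=1300156, p(63)=1505499, p(64)=1741630, p(65)=2012558.
Final step: p(66) = p(65) + p(64) - p(61) - p(59) + p(54) + p(51) - p(44) - p(40) + p(31) + p(26) - p(15) - p(9)
= 2012558 + 1741630 - 1121505 - 831820 + 386155 + 239943 - 75175 - 37338 + 6842 + 2436 - 176 - 30
= 2323520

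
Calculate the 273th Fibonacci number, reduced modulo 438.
406

Matrix identity: Q^n = [[F_(n+1), F_n], [F_n, F_(n-1)]] with Q = [[1,1],[1,0]].
n = 273 = 100010001₂. Square-and-multiply, entries mod 438:
Q^1 = [[1,1],[1,0]]
Q^2 = (Q^1)² = [[2,1],[1,1]]
Q^4 = (Q^2)² = [[5,3],[3,2]]
Q^8 = (Q^4)² = [[34,21],[21,13]]
Q^17 = (Q^8)²·Q = [[394,283],[283,111]]
Q^34 = (Q^17)² = [[119,127],[127,430]]
Q^68 = (Q^34)² = [[68,81],[81,425]]
Q^136 = (Q^68)² = [[235,75],[75,160]]
Q^273 = (Q^136)²·Q = [[247,406],[406,279]]
F_273 mod 438 = Q^273[0][1] = 406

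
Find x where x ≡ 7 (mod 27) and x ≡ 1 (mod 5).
61

Using Chinese Remainder Theorem:
M = 27 × 5 = 135
M1 = 5, M2 = 27
y1 = 5^(-1) mod 27 = 11
y2 = 27^(-1) mod 5 = 3
x = (7×5×11 + 1×27×3) mod 135 = 61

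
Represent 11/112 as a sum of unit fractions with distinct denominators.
1/11 + 1/137 + 1/168784

Greedy algorithm:
11/112: ceiling(112/11) = 11, use 1/11
9/1232: ceiling(1232/9) = 137, use 1/137
1/168784: ceiling(168784/1) = 168784, use 1/168784
Result: 11/112 = 1/11 + 1/137 + 1/168784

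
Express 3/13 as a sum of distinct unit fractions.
1/5 + 1/33 + 1/2145

Greedy algorithm:
3/13: ceiling(13/3) = 5, use 1/5
2/65: ceiling(65/2) = 33, use 1/33
1/2145: ceiling(2145/1) = 2145, use 1/2145
Result: 3/13 = 1/5 + 1/33 + 1/2145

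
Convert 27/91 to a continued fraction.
[0; 3, 2, 1, 2, 3]

Euclidean algorithm steps:
27 = 0 × 91 + 27
91 = 3 × 27 + 10
27 = 2 × 10 + 7
10 = 1 × 7 + 3
7 = 2 × 3 + 1
3 = 3 × 1 + 0
Continued fraction: [0; 3, 2, 1, 2, 3]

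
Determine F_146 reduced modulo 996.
217

Matrix identity: Q^n = [[F_(n+1), F_n], [F_n, F_(n-1)]] with Q = [[1,1],[1,0]].
n = 146 = 10010010₂. Square-and-multiply, entries mod 996:
Q^1 = [[1,1],[1,0]]
Q^2 = (Q^1)² = [[2,1],[1,1]]
Q^4 = (Q^2)² = [[5,3],[3,2]]
Q^9 = (Q^4)²·Q = [[55,34],[34,21]]
Q^18 = (Q^9)² = [[197,592],[592,601]]
Q^36 = (Q^18)² = [[833,312],[312,521]]
Q^73 = (Q^36)²·Q = [[553,409],[409,144]]
Q^146 = (Q^73)² = [[986,217],[217,769]]
F_146 mod 996 = Q^146[0][1] = 217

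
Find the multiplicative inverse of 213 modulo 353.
295

gcd(213, 353) = 1, so the inverse exists.
Extended Euclidean algorithm on (353, 213):
353 = 1 × 213 + 140  ⟹  140 = (1)·353 + (-1)·213
213 = 1 × 140 + 73  ⟹  73 = (-1)·353 + (2)·213
140 = 1 × 73 + 67  ⟹  67 = (2)·353 + (-3)·213
73 = 1 × 67 + 6  ⟹  6 = (-3)·353 + (5)·213
67 = 11 × 6 + 1  ⟹  1 = (35)·353 + (-58)·213
So (-58)·213 ≡ 1 (mod 353), i.e. 213^(-1) ≡ -58 ≡ 295 (mod 353).
Check: 213 × 295 = 62835 ≡ 1 (mod 353)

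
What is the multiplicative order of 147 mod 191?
95

191 is prime, so ord(147) divides φ(191) = 190.
Divisors of 190: 1, 2, 5, 10, 19, 38, 95, 190.
Repeated squaring: 147^1 ≡ 147, 147^2 ≡ 26, 147^4 ≡ 103, 147^8 ≡ 104, 147^16 ≡ 120, 147^32 ≡ 75, 147^64 ≡ 86, 147^128 ≡ 138 (mod 191).
Test 147^d mod 191 for each divisor d in increasing order:
147^1 ≡ 147
147^2 ≡ 26
147^5 = 147^4·147^1 ≡ 52
147^10 = 147^8·147^2 ≡ 30
147^19 = 147^16·147^2·147^1 ≡ 49
147^38 = 147^32·147^4·147^2 ≡ 109
147^95 = 147^64·147^16·147^8·147^4·147^2·147^1 ≡ 1  ← first divisor giving 1
The order is 95.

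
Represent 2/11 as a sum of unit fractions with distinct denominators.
1/6 + 1/66

Greedy algorithm:
2/11: ceiling(11/2) = 6, use 1/6
1/66: ceiling(66/1) = 66, use 1/66
Result: 2/11 = 1/6 + 1/66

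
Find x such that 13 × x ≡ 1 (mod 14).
13

gcd(13, 14) = 1, so the inverse exists.
Extended Euclidean algorithm on (14, 13):
14 = 1 × 13 + 1  ⟹  1 = (1)·14 + (-1)·13
So (-1)·13 ≡ 1 (mod 14), i.e. 13^(-1) ≡ -1 ≡ 13 (mod 14).
Check: 13 × 13 = 169 ≡ 1 (mod 14)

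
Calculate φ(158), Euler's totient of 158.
78

158 = 2 × 79
φ(n) = n × ∏(1 - 1/p) for each prime p dividing n
φ(158) = 158 × (1 - 1/2) × (1 - 1/79) = 78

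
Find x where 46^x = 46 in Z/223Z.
1

Baby-step giant-step with step n = ⌈√223⌉ = 15.
Baby steps 46^j mod 223 (j:value) for j=0..14: 0:1, 1:46, 2:109, 3:108, 4:62, 5:176, 6:68, 7:6, 8:53, 9:208, 10:202, 11:149, 12:164, 13:185, 14:36.
h = 46 is already in the table at j=1, so x = 1.
Check: 46^1 ≡ 46 (mod 223).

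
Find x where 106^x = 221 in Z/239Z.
9

Baby-step giant-step with step n = ⌈√239⌉ = 16.
Baby steps 106^j mod 239 (j:value) for j=0..15: 0:1, 1:106, 2:3, 3:79, 4:9, 5:237, 6:27, 7:233, 8:81, 9:221, 10:4, 11:185, 12:12, 13:77, 14:36, 15:231.
h = 221 is already in the table at j=9, so x = 9.
Check: 106^9 ≡ 221 (mod 239).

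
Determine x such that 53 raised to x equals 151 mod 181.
159

Baby-step giant-step with step n = ⌈√181⌉ = 14.
Baby steps 53^j mod 181 (j:value) for j=0..13: 0:1, 1:53, 2:94, 3:95, 4:148, 5:61, 6:156, 7:123, 8:3, 9:159, 10:101, 11:104, 12:82, 13:2.
Giant-step multiplier: 53^(-14) ≡ 53^(180-14) = 53^166 ≡ 111 (mod 181).
Giant steps γ_i = 151·111^i mod 181: γ_0=151, γ_1=109, γ_2=153, γ_3=150, γ_4=179, γ_5=140, γ_6=155, γ_7=10, γ_8=24, γ_9=130, γ_10=131, γ_11=61 (in table at j=5).
x = i·n + j = 11·14 + 5 = 159.
Check: 53^159 ≡ 151 (mod 181).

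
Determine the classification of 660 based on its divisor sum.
abundant

Proper divisors of 660: sum = 1 + 2 + 3 + 4 + 5 + 6 + 10 + 11 + ... + 132 + 165 + 220 + 330 (23 divisors) = 1356
Since 1356 > 660, 660 is abundant.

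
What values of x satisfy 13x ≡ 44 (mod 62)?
x ≡ 32 (mod 62)

gcd(13, 62) = 1, which divides 44, so solutions exist.
Find 13^(-1) mod 62 by the extended Euclidean algorithm:
62 = 4 × 13 + 10  ⟹  10 = (1)·62 + (-4)·13
13 = 1 × 10 + 3  ⟹  3 = (-1)·62 + (5)·13
10 = 3 × 3 + 1  ⟹  1 = (4)·62 + (-19)·13
So (-19)·13 ≡ 1 (mod 62), i.e. 13^(-1) ≡ -19 ≡ 43 (mod 62).
x ≡ 43 × 44 = 1892 ≡ 32 (mod 62).
Check: 13 × 32 = 416 ≡ 44 (mod 62).
Unique solution: x ≡ 32 (mod 62)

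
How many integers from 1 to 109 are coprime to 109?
108

109 = 109
φ(n) = n × ∏(1 - 1/p) for each prime p dividing n
φ(109) = 109 × (1 - 1/109) = 108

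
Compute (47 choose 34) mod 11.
1

Using Lucas' theorem:
Write n=47 and k=34 in base 11:
n in base 11: [4, 3]
k in base 11: [3, 1]
C(47,34) mod 11 = ∏ C(n_i, k_i) mod 11
Digit binomials (mod 11): C(4,3) = 4; C(3,1) = 3
Product: 4 × 3 = 12 ≡ 1 (mod 11)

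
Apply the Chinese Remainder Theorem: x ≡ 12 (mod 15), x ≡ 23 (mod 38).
327

Using Chinese Remainder Theorem:
M = 15 × 38 = 570
M1 = 38, M2 = 15
y1 = 38^(-1) mod 15 = 2
y2 = 15^(-1) mod 38 = 33
x = (12×38×2 + 23×15×33) mod 570 = 327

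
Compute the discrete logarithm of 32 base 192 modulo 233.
168

Baby-step giant-step with step n = ⌈√233⌉ = 16.
Baby steps 192^j mod 233 (j:value) for j=0..15: 0:1, 1:192, 2:50, 3:47, 4:170, 5:20, 6:112, 7:68, 8:8, 9:138, 10:167, 11:143, 12:195, 13:160, 14:197, 15:78.
Giant-step multiplier: 192^(-16) ≡ 192^(232-16) = 192^216 ≡ 142 (mod 233).
Giant steps γ_i = 32·142^i mod 233: γ_0=32, γ_1=117, γ_2=71, γ_3=63, γ_4=92, γ_5=16, γ_6=175, γ_7=152, γ_8=148, γ_9=46, γ_10=8 (in table at j=8).
x = i·n + j = 10·16 + 8 = 168.
Check: 192^168 ≡ 32 (mod 233).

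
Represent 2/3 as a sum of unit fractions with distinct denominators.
1/2 + 1/6

Greedy algorithm:
2/3: ceiling(3/2) = 2, use 1/2
1/6: ceiling(6/1) = 6, use 1/6
Result: 2/3 = 1/2 + 1/6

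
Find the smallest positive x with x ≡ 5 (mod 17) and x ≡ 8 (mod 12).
56

Using Chinese Remainder Theorem:
M = 17 × 12 = 204
M1 = 12, M2 = 17
y1 = 12^(-1) mod 17 = 10
y2 = 17^(-1) mod 12 = 5
x = (5×12×10 + 8×17×5) mod 204 = 56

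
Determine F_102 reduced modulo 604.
152

Matrix identity: Q^n = [[F_(n+1), F_n], [F_n, F_(n-1)]] with Q = [[1,1],[1,0]].
n = 102 = 1100110₂. Square-and-multiply, entries mod 604:
Q^1 = [[1,1],[1,0]]
Q^3 = (Q^1)²·Q = [[3,2],[2,1]]
Q^6 = (Q^3)² = [[13,8],[8,5]]
Q^12 = (Q^6)² = [[233,144],[144,89]]
Q^25 = (Q^12)²·Q = [[593,129],[129,464]]
Q^51 = (Q^25)²·Q = [[303,454],[454,453]]
Q^102 = (Q^51)² = [[153,152],[152,1]]
F_102 mod 604 = Q^102[0][1] = 152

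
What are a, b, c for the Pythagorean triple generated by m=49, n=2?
(2397, 196, 2405)

Euclid's formula: a = m² - n², b = 2mn, c = m² + n²
m = 49, n = 2
a = 49² - 2² = 2401 - 4 = 2397
b = 2 × 49 × 2 = 196
c = 49² + 2² = 2401 + 4 = 2405
Verification: 2397² + 196² = 5745609 + 38416 = 5784025 = 2405² ✓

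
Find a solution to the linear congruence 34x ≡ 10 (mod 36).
x ≡ 13 (mod 18)

gcd(34, 36) = 2, which divides 10, so solutions exist.
Divide through by 2: 17x ≡ 5 (mod 18).
Find 17^(-1) mod 18 by the extended Euclidean algorithm:
18 = 1 × 17 + 1  ⟹  1 = (1)·18 + (-1)·17
So (-1)·17 ≡ 1 (mod 18), i.e. 17^(-1) ≡ -1 ≡ 17 (mod 18).
x ≡ 17 × 5 = 85 ≡ 13 (mod 18).
Check: 34 × 13 = 442 ≡ 10 (mod 36).
x ≡ 13 (mod 18), giving 2 solutions mod 36.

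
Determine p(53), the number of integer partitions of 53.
329931

p(n) counts ways to write n as a sum of positive integers (order ignored).
Euler's pentagonal recurrence: p(k) = p(k-1) + p(k-2) - p(k-5) - p(k-7) + p(k-12) + p(k-15) - ... (offsets j(3j∓1)/2, signs ++--, p(0)=1, p(<0)=0).
DP table for k = 0..52: p(0)=1, p(1)=1, p(2)=2, p(3)=3, p(4)=5, p(5)=7, p(6)=11, p(7)=15, p(8)=22, p(9)=30, p(10)=42, p(11)=56, p(12)=77, p(13)=101, p(14)=135, p(15)=176, p(16)=231, p(17)=297, p(18)=385, p(19)=490, p(20)=627, p(21)=792, p(22)=1002, p(23)=1255, p(24)=1575, p(25)=1958, p(26)=2436, p(27)=3010, p(28)=3718, p(29)=4565, p(30)=5604, p(31)=6842, p(32)=8349, p(33)=10143, p(34)=12310, p(35)=14883, p(36)=17977, p(37)=21637, p(38)=26015, p(39)=31185, p(40)=37338, p(41)=44583, p(42)=53174, p(43)=63261, p(44)=75175, p(45)=89134, p(46)=105558, p(47)=124754, p(48)=147273, p(49)=173525, p(50)=204226, p(51)=239943, p(52)=281589.
Final step: p(53) = p(52) + p(51) - p(48) - p(46) + p(41) + p(38) - p(31) - p(27) + p(18) + p(13) - p(2)
= 281589 + 239943 - 147273 - 105558 + 44583 + 26015 - 6842 - 3010 + 385 + 101 - 2
= 329931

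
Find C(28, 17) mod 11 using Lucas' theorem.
2

Using Lucas' theorem:
Write n=28 and k=17 in base 11:
n in base 11: [2, 6]
k in base 11: [1, 6]
C(28,17) mod 11 = ∏ C(n_i, k_i) mod 11
Digit binomials (mod 11): C(2,1) = 2; C(6,6) = 1
Product: 2 × 1 = 2 ≡ 2 (mod 11)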